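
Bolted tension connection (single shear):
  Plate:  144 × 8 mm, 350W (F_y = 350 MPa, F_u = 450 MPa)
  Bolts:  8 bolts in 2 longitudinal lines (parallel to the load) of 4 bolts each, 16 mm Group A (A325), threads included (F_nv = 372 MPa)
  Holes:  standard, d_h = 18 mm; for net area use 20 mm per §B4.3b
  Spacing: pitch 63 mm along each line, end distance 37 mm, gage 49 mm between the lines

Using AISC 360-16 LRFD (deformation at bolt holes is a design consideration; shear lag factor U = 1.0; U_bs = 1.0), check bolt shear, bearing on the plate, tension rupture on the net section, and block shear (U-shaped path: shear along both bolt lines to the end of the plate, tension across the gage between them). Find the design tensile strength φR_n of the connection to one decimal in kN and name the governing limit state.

Bolt shear: A_b = π(16)²/4 = 201.06 mm². φR_n = 0.75 × 372 × 201.06 × 8 × 1 = 448.8 kN.
Bearing (8 mm plate, F_u = 450 MPa): end bolts L_c = 37 − 18/2 = 28, R_n = min(1.2×28×8×450, 2.4×16×8×450) = 120.96 kN/bolt; interior L_c = 63 − 18 = 45, R_n = 138.24 kN/bolt. φR_n = 0.75 × (2×120.96 + 6×138.24) = 803.5 kN.
Tension rupture (net): A_n = (144 − 2×20)×8 = 832 mm² (U = 1.0, A_e = A_n). φR_n = 0.75 × 450 × 832 = 280.8 kN.
Block shear: shear path 2×[37+3×63] = 2×226 mm, A_gv = 3616, A_nv = 2×(226 − 3.5×20)×8 = 2496 mm²; tension across gage: (49 − 1×20)×8 = 232 mm². R_n = min(0.6×450×2496, 0.6×350×3616) + 1.0×450×232 = min(673.92, 759.36) + 104.4 = 778.32 kN. φR_n = 0.75 × 778.32 = 583.7 kN.
Governing: min(448.8, 803.5, 280.8, 583.7) = 280.8 kN → net-section rupture.

280.8 kN (net-section rupture governs)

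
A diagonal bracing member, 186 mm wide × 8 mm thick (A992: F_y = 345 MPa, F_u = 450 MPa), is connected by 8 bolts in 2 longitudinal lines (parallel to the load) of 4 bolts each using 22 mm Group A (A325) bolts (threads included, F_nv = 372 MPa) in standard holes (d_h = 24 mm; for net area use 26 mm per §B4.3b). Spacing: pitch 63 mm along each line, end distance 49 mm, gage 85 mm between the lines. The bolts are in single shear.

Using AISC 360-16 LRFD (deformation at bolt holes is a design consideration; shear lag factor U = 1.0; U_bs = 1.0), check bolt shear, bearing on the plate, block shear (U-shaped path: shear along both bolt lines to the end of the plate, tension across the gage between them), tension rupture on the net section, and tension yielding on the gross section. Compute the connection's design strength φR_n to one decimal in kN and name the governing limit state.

361.8 kN (net-section rupture governs)

Bolt shear: A_b = π(22)²/4 = 380.13 mm². φR_n = 0.75 × 372 × 380.13 × 8 × 1 = 848.5 kN.
Bearing (8 mm plate, F_u = 450 MPa): end bolts L_c = 49 − 24/2 = 37, R_n = min(1.2×37×8×450, 2.4×22×8×450) = 159.84 kN/bolt; interior L_c = 63 − 24 = 39, R_n = 168.48 kN/bolt. φR_n = 0.75 × (2×159.84 + 6×168.48) = 997.9 kN.
Block shear: shear path 2×[49+3×63] = 2×238 mm, A_gv = 3808, A_nv = 2×(238 − 3.5×26)×8 = 2352 mm²; tension across gage: (85 − 1×26)×8 = 472 mm². R_n = min(0.6×450×2352, 0.6×345×3808) + 1.0×450×472 = min(635.04, 788.26) + 212.4 = 847.44 kN. φR_n = 0.75 × 847.44 = 635.6 kN.
Tension rupture (net): A_n = (186 − 2×26)×8 = 1072 mm² (U = 1.0, A_e = A_n). φR_n = 0.75 × 450 × 1072 = 361.8 kN.
Tension yield (gross): A_g = 186×8 = 1488 mm². φR_n = 0.90 × 345 × 1488 = 462.0 kN.
Governing: min(848.5, 997.9, 635.6, 361.8, 462.0) = 361.8 kN → net-section rupture.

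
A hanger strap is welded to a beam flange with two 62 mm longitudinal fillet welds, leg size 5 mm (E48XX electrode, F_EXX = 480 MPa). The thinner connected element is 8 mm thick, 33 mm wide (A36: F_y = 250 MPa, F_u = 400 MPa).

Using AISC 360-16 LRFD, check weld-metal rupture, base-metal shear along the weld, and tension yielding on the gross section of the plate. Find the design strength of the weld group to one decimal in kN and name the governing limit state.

Weld metal: throat = 0.707×5 = 3.535 mm, L = 2×62 = 124 mm. φR_n = 0.75 × 0.6 × 480 × 3.535 × 124 = 94.7 kN.
Base metal shear (8 mm plate): yield φR_n = 1.0×0.6×250×8×124 = 148.8 kN; rupture φR_n = 0.75×0.6×400×8×124 = 178.6 kN; take 148.8 kN (yield).
Tension yield (gross): A_g = 33×8 = 264 mm². φR_n = 0.90 × 250 × 264 = 59.4 kN.
Governing: min(94.7, 148.8, 59.4) = 59.4 kN → gross-section yield.

59.4 kN (gross-section yield governs)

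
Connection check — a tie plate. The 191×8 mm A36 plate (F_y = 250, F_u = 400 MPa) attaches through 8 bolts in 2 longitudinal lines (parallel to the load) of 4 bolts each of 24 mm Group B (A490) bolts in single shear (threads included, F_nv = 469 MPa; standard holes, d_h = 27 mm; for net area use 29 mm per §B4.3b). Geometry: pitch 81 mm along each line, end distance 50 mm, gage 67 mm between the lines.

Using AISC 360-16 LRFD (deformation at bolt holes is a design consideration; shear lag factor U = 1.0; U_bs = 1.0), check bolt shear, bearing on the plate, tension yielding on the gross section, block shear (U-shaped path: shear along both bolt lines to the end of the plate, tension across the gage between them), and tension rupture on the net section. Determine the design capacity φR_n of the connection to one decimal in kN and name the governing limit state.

319.2 kN (net-section rupture governs)

Bolt shear: A_b = π(24)²/4 = 452.39 mm². φR_n = 0.75 × 469 × 452.39 × 8 × 1 = 1273.0 kN.
Bearing (8 mm plate, F_u = 400 MPa): end bolts L_c = 50 − 27/2 = 36.5, R_n = min(1.2×36.5×8×400, 2.4×24×8×400) = 140.16 kN/bolt; interior L_c = 81 − 27 = 54, R_n = 184.32 kN/bolt. φR_n = 0.75 × (2×140.16 + 6×184.32) = 1039.7 kN.
Tension yield (gross): A_g = 191×8 = 1528 mm². φR_n = 0.90 × 250 × 1528 = 343.8 kN.
Block shear: shear path 2×[50+3×81] = 2×293 mm, A_gv = 4688, A_nv = 2×(293 − 3.5×29)×8 = 3064 mm²; tension across gage: (67 − 1×29)×8 = 304 mm². R_n = min(0.6×400×3064, 0.6×250×4688) + 1.0×400×304 = min(735.36, 703.2) + 121.6 = 824.8 kN. φR_n = 0.75 × 824.8 = 618.6 kN.
Tension rupture (net): A_n = (191 − 2×29)×8 = 1064 mm² (U = 1.0, A_e = A_n). φR_n = 0.75 × 400 × 1064 = 319.2 kN.
Governing: min(1273.0, 1039.7, 343.8, 618.6, 319.2) = 319.2 kN → net-section rupture.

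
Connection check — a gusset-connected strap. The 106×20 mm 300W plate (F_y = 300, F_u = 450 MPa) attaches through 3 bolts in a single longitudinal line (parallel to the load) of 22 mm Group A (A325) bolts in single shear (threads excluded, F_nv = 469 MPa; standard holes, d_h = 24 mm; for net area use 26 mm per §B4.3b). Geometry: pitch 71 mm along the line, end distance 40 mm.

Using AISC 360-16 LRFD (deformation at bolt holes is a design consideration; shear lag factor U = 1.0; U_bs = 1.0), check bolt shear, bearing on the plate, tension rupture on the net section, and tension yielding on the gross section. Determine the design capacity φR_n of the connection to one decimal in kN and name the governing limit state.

401.1 kN (bolt shear governs)

Bolt shear: A_b = π(22)²/4 = 380.13 mm². φR_n = 0.75 × 469 × 380.13 × 3 × 1 = 401.1 kN.
Bearing (20 mm plate, F_u = 450 MPa): end bolts L_c = 40 − 24/2 = 28, R_n = min(1.2×28×20×450, 2.4×22×20×450) = 302.4 kN/bolt; interior L_c = 71 − 24 = 47, R_n = 475.2 kN/bolt. φR_n = 0.75 × (1×302.4 + 2×475.2) = 939.6 kN.
Tension rupture (net): A_n = (106 − 1×26)×20 = 1600 mm² (U = 1.0, A_e = A_n). φR_n = 0.75 × 450 × 1600 = 540.0 kN.
Tension yield (gross): A_g = 106×20 = 2120 mm². φR_n = 0.90 × 300 × 2120 = 572.4 kN.
Governing: min(401.1, 939.6, 540.0, 572.4) = 401.1 kN → bolt shear.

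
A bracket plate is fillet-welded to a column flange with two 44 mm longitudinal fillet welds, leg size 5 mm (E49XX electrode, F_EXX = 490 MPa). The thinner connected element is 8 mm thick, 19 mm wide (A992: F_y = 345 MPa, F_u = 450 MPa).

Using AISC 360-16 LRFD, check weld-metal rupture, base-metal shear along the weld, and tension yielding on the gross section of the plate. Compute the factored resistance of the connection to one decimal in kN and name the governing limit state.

47.2 kN (gross-section yield governs)

Weld metal: throat = 0.707×5 = 3.535 mm, L = 2×44 = 88 mm. φR_n = 0.75 × 0.6 × 490 × 3.535 × 88 = 68.6 kN.
Base metal shear (8 mm plate): yield φR_n = 1.0×0.6×345×8×88 = 145.7 kN; rupture φR_n = 0.75×0.6×450×8×88 = 142.6 kN; take 142.6 kN (rupture).
Tension yield (gross): A_g = 19×8 = 152 mm². φR_n = 0.90 × 345 × 152 = 47.2 kN.
Governing: min(68.6, 142.6, 47.2) = 47.2 kN → gross-section yield.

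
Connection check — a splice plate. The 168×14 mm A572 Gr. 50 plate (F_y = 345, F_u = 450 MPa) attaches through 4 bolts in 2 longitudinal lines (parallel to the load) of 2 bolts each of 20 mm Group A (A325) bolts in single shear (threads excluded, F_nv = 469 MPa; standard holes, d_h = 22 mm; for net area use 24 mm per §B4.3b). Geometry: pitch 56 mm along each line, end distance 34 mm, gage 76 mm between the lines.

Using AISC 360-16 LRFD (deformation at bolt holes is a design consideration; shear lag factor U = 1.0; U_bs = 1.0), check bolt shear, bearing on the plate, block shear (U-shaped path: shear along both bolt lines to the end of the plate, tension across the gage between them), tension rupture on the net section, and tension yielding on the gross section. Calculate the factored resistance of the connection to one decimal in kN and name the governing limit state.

Bolt shear: A_b = π(20)²/4 = 314.16 mm². φR_n = 0.75 × 469 × 314.16 × 4 × 1 = 442.0 kN.
Bearing (14 mm plate, F_u = 450 MPa): end bolts L_c = 34 − 22/2 = 23, R_n = min(1.2×23×14×450, 2.4×20×14×450) = 173.88 kN/bolt; interior L_c = 56 − 22 = 34, R_n = 257.04 kN/bolt. φR_n = 0.75 × (2×173.88 + 2×257.04) = 646.4 kN.
Block shear: shear path 2×[34+1×56] = 2×90 mm, A_gv = 2520, A_nv = 2×(90 − 1.5×24)×14 = 1512 mm²; tension across gage: (76 − 1×24)×14 = 728 mm². R_n = min(0.6×450×1512, 0.6×345×2520) + 1.0×450×728 = min(408.24, 521.64) + 327.6 = 735.84 kN. φR_n = 0.75 × 735.84 = 551.9 kN.
Tension rupture (net): A_n = (168 − 2×24)×14 = 1680 mm² (U = 1.0, A_e = A_n). φR_n = 0.75 × 450 × 1680 = 567.0 kN.
Tension yield (gross): A_g = 168×14 = 2352 mm². φR_n = 0.90 × 345 × 2352 = 730.3 kN.
Governing: min(442.0, 646.4, 551.9, 567.0, 730.3) = 442.0 kN → bolt shear.

442.0 kN (bolt shear governs)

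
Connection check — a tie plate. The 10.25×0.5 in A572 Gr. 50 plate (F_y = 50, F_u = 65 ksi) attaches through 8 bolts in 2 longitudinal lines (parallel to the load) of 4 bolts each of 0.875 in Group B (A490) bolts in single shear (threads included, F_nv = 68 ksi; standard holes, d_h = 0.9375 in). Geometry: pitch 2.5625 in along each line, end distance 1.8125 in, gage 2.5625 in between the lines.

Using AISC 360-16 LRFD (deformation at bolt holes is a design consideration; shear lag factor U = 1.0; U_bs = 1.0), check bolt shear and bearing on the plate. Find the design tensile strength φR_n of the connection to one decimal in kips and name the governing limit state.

Bolt shear: A_b = π(0.875)²/4 = 0.60132 in². φR_n = 0.75 × 68 × 0.60132 × 8 × 1 = 245.3 kips.
Bearing (0.5 in plate, F_u = 65 ksi): end bolts L_c = 1.8125 − 0.9375/2 = 1.34375, R_n = min(1.2×1.34375×0.5×65, 2.4×0.875×0.5×65) = 52.406 kips/bolt; interior L_c = 2.5625 − 0.9375 = 1.625, R_n = 63.375 kips/bolt. φR_n = 0.75 × (2×52.406 + 6×63.375) = 363.8 kips.
Governing: min(245.3, 363.8) = 245.3 kips → bolt shear.

245.3 kips (bolt shear governs)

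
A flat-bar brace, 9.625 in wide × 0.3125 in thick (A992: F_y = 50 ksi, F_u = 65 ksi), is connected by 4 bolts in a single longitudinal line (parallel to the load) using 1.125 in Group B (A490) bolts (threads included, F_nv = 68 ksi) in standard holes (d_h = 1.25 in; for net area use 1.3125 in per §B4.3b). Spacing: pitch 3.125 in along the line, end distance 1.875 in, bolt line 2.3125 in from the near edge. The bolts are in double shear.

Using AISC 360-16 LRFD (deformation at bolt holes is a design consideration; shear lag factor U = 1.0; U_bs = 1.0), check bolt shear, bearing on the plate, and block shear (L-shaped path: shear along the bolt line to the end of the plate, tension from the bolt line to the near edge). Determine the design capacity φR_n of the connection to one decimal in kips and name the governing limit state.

86.1 kips (block shear governs)

Bolt shear: A_b = π(1.125)²/4 = 0.99402 in². φR_n = 0.75 × 68 × 0.99402 × 4 × 2 = 405.6 kips.
Bearing (0.3125 in plate, F_u = 65 ksi): end bolts L_c = 1.875 − 1.25/2 = 1.25, R_n = min(1.2×1.25×0.3125×65, 2.4×1.125×0.3125×65) = 30.469 kips/bolt; interior L_c = 3.125 − 1.25 = 1.875, R_n = 45.703 kips/bolt. φR_n = 0.75 × (1×30.469 + 3×45.703) = 125.7 kips.
Block shear: shear path 1×[1.875+3×3.125] = 1×11.25 in, A_gv = 3.5156, A_nv = 1×(11.25 − 3.5×1.3125)×0.3125 = 2.0801 in²; tension to near edge: (2.3125 − 0.5×1.3125)×0.3125 = 0.51758 in². R_n = min(0.6×65×2.0801, 0.6×50×3.5156) + 1.0×65×0.51758 = min(81.124, 105.47) + 33.643 = 114.77 kips. φR_n = 0.75 × 114.77 = 86.1 kips.
Governing: min(405.6, 125.7, 86.1) = 86.1 kips → block shear.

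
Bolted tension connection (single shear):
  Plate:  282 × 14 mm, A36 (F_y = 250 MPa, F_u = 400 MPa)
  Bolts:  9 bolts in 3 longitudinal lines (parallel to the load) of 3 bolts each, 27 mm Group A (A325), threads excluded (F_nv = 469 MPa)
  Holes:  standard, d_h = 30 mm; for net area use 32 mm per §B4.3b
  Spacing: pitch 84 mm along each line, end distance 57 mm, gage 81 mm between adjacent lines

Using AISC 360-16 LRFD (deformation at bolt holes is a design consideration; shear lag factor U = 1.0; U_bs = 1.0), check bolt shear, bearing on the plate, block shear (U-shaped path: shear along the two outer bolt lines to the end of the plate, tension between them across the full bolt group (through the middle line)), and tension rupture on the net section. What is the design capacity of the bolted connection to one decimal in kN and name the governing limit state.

781.2 kN (net-section rupture governs)

Bolt shear: A_b = π(27)²/4 = 572.56 mm². φR_n = 0.75 × 469 × 572.56 × 9 × 1 = 1812.6 kN.
Bearing (14 mm plate, F_u = 400 MPa): end bolts L_c = 57 − 30/2 = 42, R_n = min(1.2×42×14×400, 2.4×27×14×400) = 282.24 kN/bolt; interior L_c = 84 − 30 = 54, R_n = 362.88 kN/bolt. φR_n = 0.75 × (3×282.24 + 6×362.88) = 2268.0 kN.
Block shear: shear path 2×[57+2×84] = 2×225 mm, A_gv = 6300, A_nv = 2×(225 − 2.5×32)×14 = 4060 mm²; tension across gage: (162 − 2×32)×14 = 1372 mm². R_n = min(0.6×400×4060, 0.6×250×6300) + 1.0×400×1372 = min(974.4, 945) + 548.8 = 1493.8 kN. φR_n = 0.75 × 1493.8 = 1120.4 kN.
Tension rupture (net): A_n = (282 − 3×32)×14 = 2604 mm² (U = 1.0, A_e = A_n). φR_n = 0.75 × 400 × 2604 = 781.2 kN.
Governing: min(1812.6, 2268.0, 1120.4, 781.2) = 781.2 kN → net-section rupture.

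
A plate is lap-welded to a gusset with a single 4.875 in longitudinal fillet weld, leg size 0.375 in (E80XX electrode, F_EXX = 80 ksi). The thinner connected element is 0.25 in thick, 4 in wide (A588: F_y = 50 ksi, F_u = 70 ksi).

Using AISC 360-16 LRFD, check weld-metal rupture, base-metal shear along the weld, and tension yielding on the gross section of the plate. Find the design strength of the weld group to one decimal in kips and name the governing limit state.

Weld metal: throat = 0.707×0.375 = 0.26513 in, L = 4.875 in. φR_n = 0.75 × 0.6 × 80 × 0.26513 × 4.875 = 46.5 kips.
Base metal shear (0.25 in plate): yield φR_n = 1.0×0.6×50×0.25×4.875 = 36.6 kips; rupture φR_n = 0.75×0.6×70×0.25×4.875 = 38.4 kips; take 36.6 kips (yield).
Tension yield (gross): A_g = 4×0.25 = 1 in². φR_n = 0.90 × 50 × 1 = 45.0 kips.
Governing: min(46.5, 36.6, 45.0) = 36.6 kips → base-metal shear.

36.6 kips (base-metal shear governs)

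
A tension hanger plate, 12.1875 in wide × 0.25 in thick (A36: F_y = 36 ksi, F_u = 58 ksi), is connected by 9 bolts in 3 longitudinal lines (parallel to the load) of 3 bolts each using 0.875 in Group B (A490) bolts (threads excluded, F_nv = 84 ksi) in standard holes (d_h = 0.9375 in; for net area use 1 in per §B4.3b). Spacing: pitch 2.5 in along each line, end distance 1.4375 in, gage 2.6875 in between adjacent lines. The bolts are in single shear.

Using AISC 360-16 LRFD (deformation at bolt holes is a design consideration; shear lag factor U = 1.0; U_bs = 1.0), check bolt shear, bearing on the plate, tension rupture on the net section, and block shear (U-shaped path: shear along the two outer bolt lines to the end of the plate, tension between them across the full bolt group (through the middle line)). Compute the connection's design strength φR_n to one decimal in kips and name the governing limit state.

Bolt shear: A_b = π(0.875)²/4 = 0.60132 in². φR_n = 0.75 × 84 × 0.60132 × 9 × 1 = 340.9 kips.
Bearing (0.25 in plate, F_u = 58 ksi): end bolts L_c = 1.4375 − 0.9375/2 = 0.96875, R_n = min(1.2×0.96875×0.25×58, 2.4×0.875×0.25×58) = 16.856 kips/bolt; interior L_c = 2.5 − 0.9375 = 1.5625, R_n = 27.188 kips/bolt. φR_n = 0.75 × (3×16.856 + 6×27.188) = 160.3 kips.
Tension rupture (net): A_n = (12.1875 − 3×1)×0.25 = 2.2969 in² (U = 1.0, A_e = A_n). φR_n = 0.75 × 58 × 2.2969 = 99.9 kips.
Block shear: shear path 2×[1.4375+2×2.5] = 2×6.4375 in, A_gv = 3.2188, A_nv = 2×(6.4375 − 2.5×1)×0.25 = 1.9688 in²; tension across gage: (5.375 − 2×1)×0.25 = 0.84375 in². R_n = min(0.6×58×1.9688, 0.6×36×3.2188) + 1.0×58×0.84375 = min(68.514, 69.526) + 48.938 = 117.45 kips. φR_n = 0.75 × 117.45 = 88.1 kips.
Governing: min(340.9, 160.3, 99.9, 88.1) = 88.1 kips → block shear.

88.1 kips (block shear governs)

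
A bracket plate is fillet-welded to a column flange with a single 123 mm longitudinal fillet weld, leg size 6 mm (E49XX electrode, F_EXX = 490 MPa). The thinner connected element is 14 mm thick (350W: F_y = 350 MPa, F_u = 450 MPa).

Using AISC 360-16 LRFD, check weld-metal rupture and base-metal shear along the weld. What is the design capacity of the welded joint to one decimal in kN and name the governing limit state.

Weld metal: throat = 0.707×6 = 4.242 mm, L = 123 mm. φR_n = 0.75 × 0.6 × 490 × 4.242 × 123 = 115.0 kN.
Base metal shear (14 mm plate): yield φR_n = 1.0×0.6×350×14×123 = 361.6 kN; rupture φR_n = 0.75×0.6×450×14×123 = 348.7 kN; take 348.7 kN (rupture).
Governing: min(115.0, 348.7) = 115.0 kN → weld metal.

115.0 kN (weld metal governs)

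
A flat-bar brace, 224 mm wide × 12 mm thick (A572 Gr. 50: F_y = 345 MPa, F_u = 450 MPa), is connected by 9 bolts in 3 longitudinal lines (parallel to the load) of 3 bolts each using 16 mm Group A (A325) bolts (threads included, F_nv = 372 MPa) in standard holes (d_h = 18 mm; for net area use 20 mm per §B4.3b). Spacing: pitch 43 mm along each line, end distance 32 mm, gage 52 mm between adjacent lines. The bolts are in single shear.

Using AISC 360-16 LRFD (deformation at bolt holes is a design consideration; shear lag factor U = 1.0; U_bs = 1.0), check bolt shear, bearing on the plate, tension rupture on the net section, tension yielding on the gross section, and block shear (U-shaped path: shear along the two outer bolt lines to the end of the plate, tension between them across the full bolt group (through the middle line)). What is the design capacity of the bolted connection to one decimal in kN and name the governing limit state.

504.9 kN (bolt shear governs)

Bolt shear: A_b = π(16)²/4 = 201.06 mm². φR_n = 0.75 × 372 × 201.06 × 9 × 1 = 504.9 kN.
Bearing (12 mm plate, F_u = 450 MPa): end bolts L_c = 32 − 18/2 = 23, R_n = min(1.2×23×12×450, 2.4×16×12×450) = 149.04 kN/bolt; interior L_c = 43 − 18 = 25, R_n = 162 kN/bolt. φR_n = 0.75 × (3×149.04 + 6×162) = 1064.3 kN.
Tension rupture (net): A_n = (224 − 3×20)×12 = 1968 mm² (U = 1.0, A_e = A_n). φR_n = 0.75 × 450 × 1968 = 664.2 kN.
Tension yield (gross): A_g = 224×12 = 2688 mm². φR_n = 0.90 × 345 × 2688 = 834.6 kN.
Block shear: shear path 2×[32+2×43] = 2×118 mm, A_gv = 2832, A_nv = 2×(118 − 2.5×20)×12 = 1632 mm²; tension across gage: (104 − 2×20)×12 = 768 mm². R_n = min(0.6×450×1632, 0.6×345×2832) + 1.0×450×768 = min(440.64, 586.22) + 345.6 = 786.24 kN. φR_n = 0.75 × 786.24 = 589.7 kN.
Governing: min(504.9, 1064.3, 664.2, 834.6, 589.7) = 504.9 kN → bolt shear.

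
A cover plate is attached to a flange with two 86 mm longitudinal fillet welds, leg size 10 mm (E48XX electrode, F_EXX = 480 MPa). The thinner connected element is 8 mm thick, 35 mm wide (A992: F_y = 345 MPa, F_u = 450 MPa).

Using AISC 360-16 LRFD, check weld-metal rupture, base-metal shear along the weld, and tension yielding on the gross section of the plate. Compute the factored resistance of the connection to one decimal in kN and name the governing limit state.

86.9 kN (gross-section yield governs)

Weld metal: throat = 0.707×10 = 7.07 mm, L = 2×86 = 172 mm. φR_n = 0.75 × 0.6 × 480 × 7.07 × 172 = 262.7 kN.
Base metal shear (8 mm plate): yield φR_n = 1.0×0.6×345×8×172 = 284.8 kN; rupture φR_n = 0.75×0.6×450×8×172 = 278.6 kN; take 278.6 kN (rupture).
Tension yield (gross): A_g = 35×8 = 280 mm². φR_n = 0.90 × 345 × 280 = 86.9 kN.
Governing: min(262.7, 278.6, 86.9) = 86.9 kN → gross-section yield.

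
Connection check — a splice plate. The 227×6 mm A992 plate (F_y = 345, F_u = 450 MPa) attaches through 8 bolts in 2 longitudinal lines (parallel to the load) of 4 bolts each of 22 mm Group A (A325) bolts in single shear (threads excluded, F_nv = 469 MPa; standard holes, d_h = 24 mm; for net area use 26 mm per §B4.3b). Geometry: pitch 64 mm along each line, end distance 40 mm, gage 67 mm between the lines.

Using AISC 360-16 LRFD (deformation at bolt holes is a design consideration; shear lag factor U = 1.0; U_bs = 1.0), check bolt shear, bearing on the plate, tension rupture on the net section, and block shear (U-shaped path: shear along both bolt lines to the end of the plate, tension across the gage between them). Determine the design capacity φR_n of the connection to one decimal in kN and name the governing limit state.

354.4 kN (net-section rupture governs)

Bolt shear: A_b = π(22)²/4 = 380.13 mm². φR_n = 0.75 × 469 × 380.13 × 8 × 1 = 1069.7 kN.
Bearing (6 mm plate, F_u = 450 MPa): end bolts L_c = 40 − 24/2 = 28, R_n = min(1.2×28×6×450, 2.4×22×6×450) = 90.72 kN/bolt; interior L_c = 64 − 24 = 40, R_n = 129.6 kN/bolt. φR_n = 0.75 × (2×90.72 + 6×129.6) = 719.3 kN.
Tension rupture (net): A_n = (227 − 2×26)×6 = 1050 mm² (U = 1.0, A_e = A_n). φR_n = 0.75 × 450 × 1050 = 354.4 kN.
Block shear: shear path 2×[40+3×64] = 2×232 mm, A_gv = 2784, A_nv = 2×(232 − 3.5×26)×6 = 1692 mm²; tension across gage: (67 − 1×26)×6 = 246 mm². R_n = min(0.6×450×1692, 0.6×345×2784) + 1.0×450×246 = min(456.84, 576.29) + 110.7 = 567.54 kN. φR_n = 0.75 × 567.54 = 425.7 kN.
Governing: min(1069.7, 719.3, 354.4, 425.7) = 354.4 kN → net-section rupture.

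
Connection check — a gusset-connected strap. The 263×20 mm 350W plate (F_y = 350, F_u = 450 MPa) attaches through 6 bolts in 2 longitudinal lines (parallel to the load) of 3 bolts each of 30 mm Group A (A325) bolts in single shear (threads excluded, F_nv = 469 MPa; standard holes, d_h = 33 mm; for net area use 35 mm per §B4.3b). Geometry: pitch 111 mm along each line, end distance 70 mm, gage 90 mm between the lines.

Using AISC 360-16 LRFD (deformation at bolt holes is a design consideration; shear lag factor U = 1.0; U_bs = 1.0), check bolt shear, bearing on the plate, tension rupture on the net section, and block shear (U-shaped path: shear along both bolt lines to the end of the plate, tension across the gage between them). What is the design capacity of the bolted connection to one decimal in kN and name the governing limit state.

Bolt shear: A_b = π(30)²/4 = 706.86 mm². φR_n = 0.75 × 469 × 706.86 × 6 × 1 = 1491.8 kN.
Bearing (20 mm plate, F_u = 450 MPa): end bolts L_c = 70 − 33/2 = 53.5, R_n = min(1.2×53.5×20×450, 2.4×30×20×450) = 577.8 kN/bolt; interior L_c = 111 − 33 = 78, R_n = 648 kN/bolt. φR_n = 0.75 × (2×577.8 + 4×648) = 2810.7 kN.
Tension rupture (net): A_n = (263 − 2×35)×20 = 3860 mm² (U = 1.0, A_e = A_n). φR_n = 0.75 × 450 × 3860 = 1302.8 kN.
Block shear: shear path 2×[70+2×111] = 2×292 mm, A_gv = 11680, A_nv = 2×(292 − 2.5×35)×20 = 8180 mm²; tension across gage: (90 − 1×35)×20 = 1100 mm². R_n = min(0.6×450×8180, 0.6×350×11680) + 1.0×450×1100 = min(2208.6, 2452.8) + 495 = 2703.6 kN. φR_n = 0.75 × 2703.6 = 2027.7 kN.
Governing: min(1491.8, 2810.7, 1302.8, 2027.7) = 1302.8 kN → net-section rupture.

1302.8 kN (net-section rupture governs)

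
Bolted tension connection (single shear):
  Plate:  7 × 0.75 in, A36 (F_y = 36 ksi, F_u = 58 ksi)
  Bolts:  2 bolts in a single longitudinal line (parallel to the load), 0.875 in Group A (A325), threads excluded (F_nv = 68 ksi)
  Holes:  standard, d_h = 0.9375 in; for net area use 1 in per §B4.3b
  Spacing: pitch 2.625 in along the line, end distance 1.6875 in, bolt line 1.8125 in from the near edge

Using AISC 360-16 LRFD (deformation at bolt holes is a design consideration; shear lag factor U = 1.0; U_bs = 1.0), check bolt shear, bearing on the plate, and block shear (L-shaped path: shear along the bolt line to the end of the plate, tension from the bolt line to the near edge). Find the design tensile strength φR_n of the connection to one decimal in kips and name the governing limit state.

61.3 kips (bolt shear governs)

Bolt shear: A_b = π(0.875)²/4 = 0.60132 in². φR_n = 0.75 × 68 × 0.60132 × 2 × 1 = 61.3 kips.
Bearing (0.75 in plate, F_u = 58 ksi): end bolts L_c = 1.6875 − 0.9375/2 = 1.21875, R_n = min(1.2×1.21875×0.75×58, 2.4×0.875×0.75×58) = 63.619 kips/bolt; interior L_c = 2.625 − 0.9375 = 1.6875, R_n = 88.088 kips/bolt. φR_n = 0.75 × (1×63.619 + 1×88.088) = 113.8 kips.
Block shear: shear path 1×[1.6875+1×2.625] = 1×4.3125 in, A_gv = 3.2344, A_nv = 1×(4.3125 − 1.5×1)×0.75 = 2.1094 in²; tension to near edge: (1.8125 − 0.5×1)×0.75 = 0.98438 in². R_n = min(0.6×58×2.1094, 0.6×36×3.2344) + 1.0×58×0.98438 = min(73.407, 69.863) + 57.094 = 126.96 kips. φR_n = 0.75 × 126.96 = 95.2 kips.
Governing: min(61.3, 113.8, 95.2) = 61.3 kips → bolt shear.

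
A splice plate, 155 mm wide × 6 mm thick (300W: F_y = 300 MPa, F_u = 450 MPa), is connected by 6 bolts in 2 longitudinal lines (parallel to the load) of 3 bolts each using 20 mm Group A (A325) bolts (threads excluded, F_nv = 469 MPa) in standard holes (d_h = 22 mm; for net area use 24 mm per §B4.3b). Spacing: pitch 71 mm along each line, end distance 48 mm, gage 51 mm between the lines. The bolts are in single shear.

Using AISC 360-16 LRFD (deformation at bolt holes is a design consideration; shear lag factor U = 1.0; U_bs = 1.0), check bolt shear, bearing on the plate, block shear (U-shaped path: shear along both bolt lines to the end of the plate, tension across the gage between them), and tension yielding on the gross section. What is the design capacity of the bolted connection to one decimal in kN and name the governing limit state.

251.1 kN (gross-section yield governs)

Bolt shear: A_b = π(20)²/4 = 314.16 mm². φR_n = 0.75 × 469 × 314.16 × 6 × 1 = 663.0 kN.
Bearing (6 mm plate, F_u = 450 MPa): end bolts L_c = 48 − 22/2 = 37, R_n = min(1.2×37×6×450, 2.4×20×6×450) = 119.88 kN/bolt; interior L_c = 71 − 22 = 49, R_n = 129.6 kN/bolt. φR_n = 0.75 × (2×119.88 + 4×129.6) = 568.6 kN.
Block shear: shear path 2×[48+2×71] = 2×190 mm, A_gv = 2280, A_nv = 2×(190 − 2.5×24)×6 = 1560 mm²; tension across gage: (51 − 1×24)×6 = 162 mm². R_n = min(0.6×450×1560, 0.6×300×2280) + 1.0×450×162 = min(421.2, 410.4) + 72.9 = 483.3 kN. φR_n = 0.75 × 483.3 = 362.5 kN.
Tension yield (gross): A_g = 155×6 = 930 mm². φR_n = 0.90 × 300 × 930 = 251.1 kN.
Governing: min(663.0, 568.6, 362.5, 251.1) = 251.1 kN → gross-section yield.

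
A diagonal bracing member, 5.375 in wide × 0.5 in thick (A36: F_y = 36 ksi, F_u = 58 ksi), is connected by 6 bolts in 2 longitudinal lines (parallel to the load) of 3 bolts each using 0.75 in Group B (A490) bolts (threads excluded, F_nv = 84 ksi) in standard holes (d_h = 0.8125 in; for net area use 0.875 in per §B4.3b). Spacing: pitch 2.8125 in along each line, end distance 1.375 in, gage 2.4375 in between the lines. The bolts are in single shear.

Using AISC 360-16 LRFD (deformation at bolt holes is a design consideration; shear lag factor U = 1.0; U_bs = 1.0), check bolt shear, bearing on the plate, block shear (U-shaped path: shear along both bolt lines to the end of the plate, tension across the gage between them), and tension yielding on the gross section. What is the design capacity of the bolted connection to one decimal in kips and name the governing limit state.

Bolt shear: A_b = π(0.75)²/4 = 0.44179 in². φR_n = 0.75 × 84 × 0.44179 × 6 × 1 = 167.0 kips.
Bearing (0.5 in plate, F_u = 58 ksi): end bolts L_c = 1.375 − 0.8125/2 = 0.96875, R_n = min(1.2×0.96875×0.5×58, 2.4×0.75×0.5×58) = 33.713 kips/bolt; interior L_c = 2.8125 − 0.8125 = 2, R_n = 52.2 kips/bolt. φR_n = 0.75 × (2×33.713 + 4×52.2) = 207.2 kips.
Block shear: shear path 2×[1.375+2×2.8125] = 2×7 in, A_gv = 7, A_nv = 2×(7 − 2.5×0.875)×0.5 = 4.8125 in²; tension across gage: (2.4375 − 1×0.875)×0.5 = 0.78125 in². R_n = min(0.6×58×4.8125, 0.6×36×7) + 1.0×58×0.78125 = min(167.48, 151.2) + 45.313 = 196.51 kips. φR_n = 0.75 × 196.51 = 147.4 kips.
Tension yield (gross): A_g = 5.375×0.5 = 2.6875 in². φR_n = 0.90 × 36 × 2.6875 = 87.1 kips.
Governing: min(167.0, 207.2, 147.4, 87.1) = 87.1 kips → gross-section yield.

87.1 kips (gross-section yield governs)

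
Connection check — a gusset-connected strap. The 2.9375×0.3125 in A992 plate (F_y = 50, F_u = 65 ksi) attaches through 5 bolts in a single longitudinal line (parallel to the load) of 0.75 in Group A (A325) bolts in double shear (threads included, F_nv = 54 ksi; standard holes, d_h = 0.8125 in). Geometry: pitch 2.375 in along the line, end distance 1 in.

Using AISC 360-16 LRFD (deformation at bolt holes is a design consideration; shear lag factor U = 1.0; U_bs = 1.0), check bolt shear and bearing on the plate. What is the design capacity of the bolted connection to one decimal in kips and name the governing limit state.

120.5 kips (bearing governs)

Bolt shear: A_b = π(0.75)²/4 = 0.44179 in². φR_n = 0.75 × 54 × 0.44179 × 5 × 2 = 178.9 kips.
Bearing (0.3125 in plate, F_u = 65 ksi): end bolts L_c = 1 − 0.8125/2 = 0.59375, R_n = min(1.2×0.59375×0.3125×65, 2.4×0.75×0.3125×65) = 14.473 kips/bolt; interior L_c = 2.375 − 0.8125 = 1.5625, R_n = 36.563 kips/bolt. φR_n = 0.75 × (1×14.473 + 4×36.563) = 120.5 kips.
Governing: min(178.9, 120.5) = 120.5 kips → bearing.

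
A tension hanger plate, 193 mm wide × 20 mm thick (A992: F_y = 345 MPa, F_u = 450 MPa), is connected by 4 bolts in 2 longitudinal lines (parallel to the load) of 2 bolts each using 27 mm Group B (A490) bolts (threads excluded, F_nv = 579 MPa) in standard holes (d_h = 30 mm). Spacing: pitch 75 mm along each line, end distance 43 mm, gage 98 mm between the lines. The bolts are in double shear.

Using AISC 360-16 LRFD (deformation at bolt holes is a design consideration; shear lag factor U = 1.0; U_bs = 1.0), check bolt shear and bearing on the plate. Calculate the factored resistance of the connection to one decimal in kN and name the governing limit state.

Bolt shear: A_b = π(27)²/4 = 572.56 mm². φR_n = 0.75 × 579 × 572.56 × 4 × 2 = 1989.1 kN.
Bearing (20 mm plate, F_u = 450 MPa): end bolts L_c = 43 − 30/2 = 28, R_n = min(1.2×28×20×450, 2.4×27×20×450) = 302.4 kN/bolt; interior L_c = 75 − 30 = 45, R_n = 486 kN/bolt. φR_n = 0.75 × (2×302.4 + 2×486) = 1182.6 kN.
Governing: min(1989.1, 1182.6) = 1182.6 kN → bearing.

1182.6 kN (bearing governs)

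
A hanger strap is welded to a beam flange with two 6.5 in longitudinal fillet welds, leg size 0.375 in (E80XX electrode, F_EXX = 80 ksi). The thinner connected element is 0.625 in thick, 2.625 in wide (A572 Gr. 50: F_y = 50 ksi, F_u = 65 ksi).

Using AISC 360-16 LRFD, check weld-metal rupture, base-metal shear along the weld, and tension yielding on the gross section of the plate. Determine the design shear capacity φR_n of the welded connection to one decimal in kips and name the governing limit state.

73.8 kips (gross-section yield governs)

Weld metal: throat = 0.707×0.375 = 0.26513 in, L = 2×6.5 = 13 in. φR_n = 0.75 × 0.6 × 80 × 0.26513 × 13 = 124.1 kips.
Base metal shear (0.625 in plate): yield φR_n = 1.0×0.6×50×0.625×13 = 243.8 kips; rupture φR_n = 0.75×0.6×65×0.625×13 = 237.7 kips; take 237.7 kips (rupture).
Tension yield (gross): A_g = 2.625×0.625 = 1.6406 in². φR_n = 0.90 × 50 × 1.6406 = 73.8 kips.
Governing: min(124.1, 237.7, 73.8) = 73.8 kips → gross-section yield.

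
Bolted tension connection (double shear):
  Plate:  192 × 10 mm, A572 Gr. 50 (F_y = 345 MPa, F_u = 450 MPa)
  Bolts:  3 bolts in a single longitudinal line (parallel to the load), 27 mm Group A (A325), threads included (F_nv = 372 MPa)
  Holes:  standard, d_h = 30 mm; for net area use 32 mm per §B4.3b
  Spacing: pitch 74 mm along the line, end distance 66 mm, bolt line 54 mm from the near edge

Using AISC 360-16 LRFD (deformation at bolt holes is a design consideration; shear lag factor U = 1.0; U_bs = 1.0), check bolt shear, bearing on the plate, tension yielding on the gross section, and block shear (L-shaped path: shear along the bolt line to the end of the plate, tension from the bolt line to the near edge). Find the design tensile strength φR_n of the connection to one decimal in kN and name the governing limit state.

399.6 kN (block shear governs)

Bolt shear: A_b = π(27)²/4 = 572.56 mm². φR_n = 0.75 × 372 × 572.56 × 3 × 2 = 958.5 kN.
Bearing (10 mm plate, F_u = 450 MPa): end bolts L_c = 66 − 30/2 = 51, R_n = min(1.2×51×10×450, 2.4×27×10×450) = 275.4 kN/bolt; interior L_c = 74 − 30 = 44, R_n = 237.6 kN/bolt. φR_n = 0.75 × (1×275.4 + 2×237.6) = 563.0 kN.
Tension yield (gross): A_g = 192×10 = 1920 mm². φR_n = 0.90 × 345 × 1920 = 596.2 kN.
Block shear: shear path 1×[66+2×74] = 1×214 mm, A_gv = 2140, A_nv = 1×(214 − 2.5×32)×10 = 1340 mm²; tension to near edge: (54 − 0.5×32)×10 = 380 mm². R_n = min(0.6×450×1340, 0.6×345×2140) + 1.0×450×380 = min(361.8, 442.98) + 171 = 532.8 kN. φR_n = 0.75 × 532.8 = 399.6 kN.
Governing: min(958.5, 563.0, 596.2, 399.6) = 399.6 kN → block shear.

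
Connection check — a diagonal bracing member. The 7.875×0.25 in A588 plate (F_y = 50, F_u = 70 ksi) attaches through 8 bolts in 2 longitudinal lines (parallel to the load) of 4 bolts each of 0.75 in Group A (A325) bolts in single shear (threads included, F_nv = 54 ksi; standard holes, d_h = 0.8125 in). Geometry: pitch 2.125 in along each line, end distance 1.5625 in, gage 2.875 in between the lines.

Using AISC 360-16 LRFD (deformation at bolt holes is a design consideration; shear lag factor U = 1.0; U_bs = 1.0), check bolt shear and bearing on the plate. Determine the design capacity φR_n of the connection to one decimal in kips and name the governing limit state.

143.1 kips (bolt shear governs)

Bolt shear: A_b = π(0.75)²/4 = 0.44179 in². φR_n = 0.75 × 54 × 0.44179 × 8 × 1 = 143.1 kips.
Bearing (0.25 in plate, F_u = 70 ksi): end bolts L_c = 1.5625 − 0.8125/2 = 1.15625, R_n = min(1.2×1.15625×0.25×70, 2.4×0.75×0.25×70) = 24.281 kips/bolt; interior L_c = 2.125 − 0.8125 = 1.3125, R_n = 27.563 kips/bolt. φR_n = 0.75 × (2×24.281 + 6×27.563) = 160.5 kips.
Governing: min(143.1, 160.5) = 143.1 kips → bolt shear.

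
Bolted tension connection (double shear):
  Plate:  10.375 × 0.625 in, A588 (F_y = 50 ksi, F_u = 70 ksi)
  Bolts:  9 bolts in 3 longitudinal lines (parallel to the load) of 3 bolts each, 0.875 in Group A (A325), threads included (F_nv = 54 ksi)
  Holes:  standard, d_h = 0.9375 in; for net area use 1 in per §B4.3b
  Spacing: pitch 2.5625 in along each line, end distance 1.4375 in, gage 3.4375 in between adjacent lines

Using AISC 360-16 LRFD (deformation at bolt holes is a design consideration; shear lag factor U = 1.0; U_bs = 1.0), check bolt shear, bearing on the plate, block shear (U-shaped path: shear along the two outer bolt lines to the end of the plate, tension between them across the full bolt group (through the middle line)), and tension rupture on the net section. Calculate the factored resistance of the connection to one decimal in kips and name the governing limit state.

Bolt shear: A_b = π(0.875)²/4 = 0.60132 in². φR_n = 0.75 × 54 × 0.60132 × 9 × 2 = 438.4 kips.
Bearing (0.625 in plate, F_u = 70 ksi): end bolts L_c = 1.4375 − 0.9375/2 = 0.96875, R_n = min(1.2×0.96875×0.625×70, 2.4×0.875×0.625×70) = 50.859 kips/bolt; interior L_c = 2.5625 − 0.9375 = 1.625, R_n = 85.313 kips/bolt. φR_n = 0.75 × (3×50.859 + 6×85.313) = 498.3 kips.
Block shear: shear path 2×[1.4375+2×2.5625] = 2×6.5625 in, A_gv = 8.2031, A_nv = 2×(6.5625 − 2.5×1)×0.625 = 5.0781 in²; tension across gage: (6.875 − 2×1)×0.625 = 3.0469 in². R_n = min(0.6×70×5.0781, 0.6×50×8.2031) + 1.0×70×3.0469 = min(213.28, 246.09) + 213.28 = 426.56 kips. φR_n = 0.75 × 426.56 = 319.9 kips.
Tension rupture (net): A_n = (10.375 − 3×1)×0.625 = 4.6094 in² (U = 1.0, A_e = A_n). φR_n = 0.75 × 70 × 4.6094 = 242.0 kips.
Governing: min(438.4, 498.3, 319.9, 242.0) = 242.0 kips → net-section rupture.

242.0 kips (net-section rupture governs)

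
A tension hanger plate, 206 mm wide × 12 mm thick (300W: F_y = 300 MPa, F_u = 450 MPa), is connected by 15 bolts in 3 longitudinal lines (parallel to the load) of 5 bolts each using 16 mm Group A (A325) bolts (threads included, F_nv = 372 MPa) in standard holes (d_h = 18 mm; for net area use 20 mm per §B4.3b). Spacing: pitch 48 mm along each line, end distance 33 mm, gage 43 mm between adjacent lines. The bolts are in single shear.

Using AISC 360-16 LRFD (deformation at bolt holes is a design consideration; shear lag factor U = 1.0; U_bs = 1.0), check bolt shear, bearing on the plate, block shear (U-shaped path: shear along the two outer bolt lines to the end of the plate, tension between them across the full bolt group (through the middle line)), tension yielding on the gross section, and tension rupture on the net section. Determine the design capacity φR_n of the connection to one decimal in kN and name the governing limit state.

591.3 kN (net-section rupture governs)

Bolt shear: A_b = π(16)²/4 = 201.06 mm². φR_n = 0.75 × 372 × 201.06 × 15 × 1 = 841.4 kN.
Bearing (12 mm plate, F_u = 450 MPa): end bolts L_c = 33 − 18/2 = 24, R_n = min(1.2×24×12×450, 2.4×16×12×450) = 155.52 kN/bolt; interior L_c = 48 − 18 = 30, R_n = 194.4 kN/bolt. φR_n = 0.75 × (3×155.52 + 12×194.4) = 2099.5 kN.
Block shear: shear path 2×[33+4×48] = 2×225 mm, A_gv = 5400, A_nv = 2×(225 − 4.5×20)×12 = 3240 mm²; tension across gage: (86 − 2×20)×12 = 552 mm². R_n = min(0.6×450×3240, 0.6×300×5400) + 1.0×450×552 = min(874.8, 972) + 248.4 = 1123.2 kN. φR_n = 0.75 × 1123.2 = 842.4 kN.
Tension yield (gross): A_g = 206×12 = 2472 mm². φR_n = 0.90 × 300 × 2472 = 667.4 kN.
Tension rupture (net): A_n = (206 − 3×20)×12 = 1752 mm² (U = 1.0, A_e = A_n). φR_n = 0.75 × 450 × 1752 = 591.3 kN.
Governing: min(841.4, 2099.5, 842.4, 667.4, 591.3) = 591.3 kN → net-section rupture.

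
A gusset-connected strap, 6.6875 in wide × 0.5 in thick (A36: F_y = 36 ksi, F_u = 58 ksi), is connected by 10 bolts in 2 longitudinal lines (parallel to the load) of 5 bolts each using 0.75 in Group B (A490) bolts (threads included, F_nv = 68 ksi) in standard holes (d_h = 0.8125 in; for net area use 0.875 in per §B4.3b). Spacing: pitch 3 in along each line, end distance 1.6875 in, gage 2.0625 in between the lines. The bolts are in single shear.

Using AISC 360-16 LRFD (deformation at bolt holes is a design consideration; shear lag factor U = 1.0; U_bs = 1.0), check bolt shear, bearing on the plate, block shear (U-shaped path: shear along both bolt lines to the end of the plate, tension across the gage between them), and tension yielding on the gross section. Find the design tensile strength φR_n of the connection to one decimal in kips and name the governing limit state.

Bolt shear: A_b = π(0.75)²/4 = 0.44179 in². φR_n = 0.75 × 68 × 0.44179 × 10 × 1 = 225.3 kips.
Bearing (0.5 in plate, F_u = 58 ksi): end bolts L_c = 1.6875 − 0.8125/2 = 1.28125, R_n = min(1.2×1.28125×0.5×58, 2.4×0.75×0.5×58) = 44.588 kips/bolt; interior L_c = 3 − 0.8125 = 2.1875, R_n = 52.2 kips/bolt. φR_n = 0.75 × (2×44.588 + 8×52.2) = 380.1 kips.
Block shear: shear path 2×[1.6875+4×3] = 2×13.6875 in, A_gv = 13.688, A_nv = 2×(13.6875 − 4.5×0.875)×0.5 = 9.75 in²; tension across gage: (2.0625 − 1×0.875)×0.5 = 0.59375 in². R_n = min(0.6×58×9.75, 0.6×36×13.688) + 1.0×58×0.59375 = min(339.3, 295.66) + 34.438 = 330.1 kips. φR_n = 0.75 × 330.1 = 247.6 kips.
Tension yield (gross): A_g = 6.6875×0.5 = 3.3438 in². φR_n = 0.90 × 36 × 3.3438 = 108.3 kips.
Governing: min(225.3, 380.1, 247.6, 108.3) = 108.3 kips → gross-section yield.

108.3 kips (gross-section yield governs)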